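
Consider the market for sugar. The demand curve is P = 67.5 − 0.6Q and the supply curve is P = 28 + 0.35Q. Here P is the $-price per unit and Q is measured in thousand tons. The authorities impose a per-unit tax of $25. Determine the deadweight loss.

$328.95 thousand

Competitive equilibrium: 67.5 − 0.6Q = 28 + 0.35Q → Q* = 41.5789, P* = 42.5526.
With the tax, the buyer price exceeds the seller price by 25: (67.5 − 0.6Q) − (28 + 0.35Q) = 25 → Q' = 15.2632.
ΔQ = 41.5789 − 15.2632 = 26.3157; the wedge equals the tax, 25.
DWL = ½ × 26.3157 × 25 = $328.95 thousand.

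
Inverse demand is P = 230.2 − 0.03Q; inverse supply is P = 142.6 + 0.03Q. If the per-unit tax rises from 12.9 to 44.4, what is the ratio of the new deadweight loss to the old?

11.846

Competitive equilibrium: 230.2 − 0.03Q = 142.6 + 0.03Q → Q* = 1460, P* = 186.4.
For a per-unit tax t: ΔQ = t/0.06, so DWL = ½·t·(t/0.06) = t²/0.12.
At t = 12.9: DWL = 1386.75. At t = 44.4: DWL = 16428.
Ratio = (44.4/12.9)² = 11.846.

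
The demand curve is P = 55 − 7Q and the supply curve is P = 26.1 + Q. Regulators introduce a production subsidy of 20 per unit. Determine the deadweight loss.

Competitive equilibrium: 55 − 7Q = 26.1 + Q → Q* = 3.6125, P* = 29.7125.
The subsidy lowers effective supply by 20: P = 6.1 + Q.
New quantity: 55 − 7Q = 6.1 + Q → Q' = 6.1125.
Overproduction ΔQ = 6.1125 − 3.6125 = 2.5; wedge = subsidy = 20.
DWL = ½ × 2.5 × 20 = 25.

25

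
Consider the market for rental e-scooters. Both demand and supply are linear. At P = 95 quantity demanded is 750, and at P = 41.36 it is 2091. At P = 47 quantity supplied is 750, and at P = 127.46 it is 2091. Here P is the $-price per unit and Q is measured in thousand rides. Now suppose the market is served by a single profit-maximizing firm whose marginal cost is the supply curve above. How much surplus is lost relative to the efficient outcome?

Demand slope = (41.36 − 95)/(2091 − 750) = −0.04, so P = 125 − 0.04Q.
Supply slope = (127.46 − 47)/(2091 − 750) = 0.06, so P = 2 + 0.06Q.
Competitive equilibrium: 125 − 0.04Q = 2 + 0.06Q → Q* = 1230, P* = 75.8.
Marginal revenue: MR = 125 − 0.08Q. Set MR = MC: 125 − 0.08Q = 2 + 0.06Q → Q_m = 878.57143.
Price P_m = 125 − 0.04·878.57143 = 89.85714; MC(Q_m) = 2 + 0.06·878.57143 = 54.71429.
Competitive Q* = 1230, so ΔQ = 351.42857; wedge = 89.85714 − 54.71429 = 35.14285.
Deadweight loss = ½ × 351.42857 × 35.14285 = $6175.10 thousand.

$6175.10 thousand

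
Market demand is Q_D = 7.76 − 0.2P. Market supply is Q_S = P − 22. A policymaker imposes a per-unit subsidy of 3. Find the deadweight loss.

0.75

In inverse form: demand P = 38.8 − 5Q, supply P = 22 + Q.
Competitive equilibrium: 38.8 − 5Q = 22 + Q → Q* = 2.8, P* = 24.8.
The subsidy lowers effective supply by 3: P = 19 + Q.
New quantity: 38.8 − 5Q = 19 + Q → Q' = 3.3.
Overproduction ΔQ = 3.3 − 2.8 = 0.5; wedge = subsidy = 3.
Welfare loss = ½ × 0.5 × 3 = 0.75.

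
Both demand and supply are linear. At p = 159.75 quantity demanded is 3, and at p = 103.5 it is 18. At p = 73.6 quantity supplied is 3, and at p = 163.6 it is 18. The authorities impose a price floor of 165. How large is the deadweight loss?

Demand slope = (103.5 − 159.75)/(18 − 3) = −3.75, so p = 171 − 3.75q.
Supply slope = (163.6 − 73.6)/(18 − 3) = 6, so p = 55.6 + 6q.
Competitive equilibrium: 171 − 3.75q = 55.6 + 6q → q* = 11.8359, p* = 126.6154.
At the floor p = 165, quantity demanded = (171 − 165)/3.75 = 1.6.
Sellers' marginal cost at q' = 1.6: 55.6 + 6·1.6 = 65.2.
Δq = 11.8359 − 1.6 = 10.2359; wedge = 165 − 65.2 = 99.8.
Deadweight loss = ½ × 10.2359 × 99.8 = 510.77.

510.77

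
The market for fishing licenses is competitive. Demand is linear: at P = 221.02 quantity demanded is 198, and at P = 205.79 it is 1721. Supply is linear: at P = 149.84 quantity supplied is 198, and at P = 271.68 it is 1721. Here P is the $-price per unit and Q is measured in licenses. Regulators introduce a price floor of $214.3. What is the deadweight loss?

$636.06

Demand slope = (205.79 − 221.02)/(1721 − 198) = −0.01, so P = 223 − 0.01Q.
Supply slope = (271.68 − 149.84)/(1721 − 198) = 0.08, so P = 134 + 0.08Q.
Competitive equilibrium: 223 − 0.01Q = 134 + 0.08Q → Q* = 988.8889, P* = 213.1111.
At the floor P = 214.3, quantity demanded = (223 − 214.3)/0.01 = 870.
Sellers' marginal cost at Q' = 870: 134 + 0.08·870 = 203.6.
ΔQ = 988.8889 − 870 = 118.8889; wedge = 214.3 − 203.6 = 10.7.
Deadweight loss = ½ × 118.8889 × 10.7 = $636.06.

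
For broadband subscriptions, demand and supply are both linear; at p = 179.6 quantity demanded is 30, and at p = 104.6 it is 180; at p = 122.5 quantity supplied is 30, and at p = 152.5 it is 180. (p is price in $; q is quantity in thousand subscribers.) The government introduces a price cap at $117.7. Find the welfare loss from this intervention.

Demand slope = (104.6 − 179.6)/(180 − 30) = −0.5, so p = 194.6 − 0.5q.
Supply slope = (152.5 − 122.5)/(180 − 30) = 0.2, so p = 116.5 + 0.2q.
Competitive equilibrium: 194.6 − 0.5q = 116.5 + 0.2q → q* = 111.5714, p* = 138.8143.
At the ceiling p = 117.7, quantity supplied = (117.7 − 116.5)/0.2 = 6.
Willingness to pay at q' = 6: 194.6 − 0.5·6 = 191.6.
Δq = 111.5714 − 6 = 105.5714; wedge = 191.6 − 117.7 = 73.9.
The triangle = ½ × 105.5714 × 73.9 = $3900.86 thousand.

$3900.86 thousand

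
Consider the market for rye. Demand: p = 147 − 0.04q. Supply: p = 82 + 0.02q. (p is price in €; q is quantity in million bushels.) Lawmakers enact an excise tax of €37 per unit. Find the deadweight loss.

Competitive equilibrium: 147 − 0.04q = 82 + 0.02q → q* = 1083.3333, p* = 103.6667.
With the tax, the buyer price exceeds the seller price by 37: (147 − 0.04q) − (82 + 0.02q) = 37 → q' = 466.6667.
Δq = 1083.3333 − 466.6667 = 616.6666; the wedge equals the tax, 37.
DWL = ½ × 616.6666 × 37 = €11408.33 million.

€11408.33 million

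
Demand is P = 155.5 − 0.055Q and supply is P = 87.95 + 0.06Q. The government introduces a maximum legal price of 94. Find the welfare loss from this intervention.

Competitive equilibrium: 155.5 − 0.055Q = 87.95 + 0.06Q → Q* = 587.3913, P* = 123.19348.
At the ceiling P = 94, quantity supplied = (94 − 87.95)/0.06 = 100.83333.
Willingness to pay at Q' = 100.83333: 155.5 − 0.055·100.83333 = 149.95417.
ΔQ = 587.3913 − 100.83333 = 486.55797; wedge = 149.95417 − 94 = 55.95417.
The triangle = ½ × 486.55797 × 55.95417 = 13612.47.

13612.47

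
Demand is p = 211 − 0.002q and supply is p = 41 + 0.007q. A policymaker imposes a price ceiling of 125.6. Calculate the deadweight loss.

208274.33

Competitive equilibrium: 211 − 0.002q = 41 + 0.007q → q* = 18888.88889, p* = 173.22222.
At the ceiling p = 125.6, quantity supplied = (125.6 − 41)/0.007 = 12085.71429.
Willingness to pay at q' = 12085.71429: 211 − 0.002·12085.71429 = 186.82857.
Δq = 18888.88889 − 12085.71429 = 6803.1746; wedge = 186.82857 − 125.6 = 61.22857.
DWL = ½ × 6803.1746 × 61.22857 = 208274.33.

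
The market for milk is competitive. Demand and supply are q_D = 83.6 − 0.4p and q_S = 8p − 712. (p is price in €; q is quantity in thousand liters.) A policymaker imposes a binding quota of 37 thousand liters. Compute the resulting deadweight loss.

€99.67 thousand

In inverse form: demand p = 209 − 2.5q, supply p = 89 + 0.125q.
Competitive equilibrium: 209 − 2.5q = 89 + 0.125q → q* = 45.7143, p* = 94.7143.
At q = 37: demand price = 209 − 2.5·37 = 116.5; supply price = 89 + 0.125·37 = 93.625.
Δq = 45.7143 − 37 = 8.7143; wedge = 116.5 − 93.625 = 22.875.
Welfare loss = ½ × 8.7143 × 22.875 = €99.67 thousand.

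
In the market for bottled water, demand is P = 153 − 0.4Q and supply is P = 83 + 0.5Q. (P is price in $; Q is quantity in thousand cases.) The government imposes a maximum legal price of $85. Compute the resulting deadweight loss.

Competitive equilibrium: 153 − 0.4Q = 83 + 0.5Q → Q* = 77.7778, P* = 121.8889.
At the ceiling P = 85, quantity supplied = (85 − 83)/0.5 = 4.
Willingness to pay at Q' = 4: 153 − 0.4·4 = 151.4.
ΔQ = 77.7778 − 4 = 73.7778; wedge = 151.4 − 85 = 66.4.
Deadweight loss = ½ × 73.7778 × 66.4 = $2449.42 thousand.

$2449.42 thousand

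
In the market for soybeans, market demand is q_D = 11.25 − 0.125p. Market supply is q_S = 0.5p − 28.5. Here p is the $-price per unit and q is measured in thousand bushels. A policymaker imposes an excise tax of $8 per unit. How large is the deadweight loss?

In inverse form: demand p = 90 − 8q, supply p = 57 + 2q.
Competitive equilibrium: 90 − 8q = 57 + 2q → q* = 3.3, p* = 63.6.
With the tax, the buyer price exceeds the seller price by 8: (90 − 8q) − (57 + 2q) = 8 → q' = 2.5.
Δq = 3.3 − 2.5 = 0.8; the wedge equals the tax, 8.
Welfare loss = ½ × 0.8 × 8 = $3.20 thousand.

$3.20 thousand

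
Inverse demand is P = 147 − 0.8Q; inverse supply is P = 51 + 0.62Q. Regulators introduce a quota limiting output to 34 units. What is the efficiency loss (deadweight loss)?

801.83

Competitive equilibrium: 147 − 0.8Q = 51 + 0.62Q → Q* = 67.6056, P* = 92.9155.
At Q = 34: demand price = 147 − 0.8·34 = 119.8; supply price = 51 + 0.62·34 = 72.08.
ΔQ = 67.6056 − 34 = 33.6056; wedge = 119.8 − 72.08 = 47.72.
Deadweight loss = ½ × 33.6056 × 47.72 = 801.83.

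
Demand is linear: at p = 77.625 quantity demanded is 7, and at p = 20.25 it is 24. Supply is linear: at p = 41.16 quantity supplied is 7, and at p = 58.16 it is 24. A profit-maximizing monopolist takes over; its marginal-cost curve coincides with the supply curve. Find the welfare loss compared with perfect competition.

97.56

Demand slope = (20.25 − 77.625)/(24 − 7) = −3.375, so p = 101.25 − 3.375q.
Supply slope = (58.16 − 41.16)/(24 − 7) = 1, so p = 34.16 + q.
Competitive equilibrium: 101.25 − 3.375q = 34.16 + q → q* = 15.3349, p* = 49.4949.
Marginal revenue: MR = 101.25 − 6.75q. Set MR = MC: 101.25 − 6.75q = 34.16 + q → q_m = 8.6568.
Price p_m = 101.25 − 3.375·8.6568 = 72.0333; MC(q_m) = 34.16 + 1·8.6568 = 42.8168.
Competitive q* = 15.3349, so Δq = 6.6781; wedge = 72.0333 − 42.8168 = 29.2165.
Welfare loss = ½ × 6.6781 × 29.2165 = 97.56.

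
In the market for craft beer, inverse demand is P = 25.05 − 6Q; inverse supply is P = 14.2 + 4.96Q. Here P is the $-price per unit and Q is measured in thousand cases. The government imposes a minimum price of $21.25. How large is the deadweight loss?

$0.70 thousand

Competitive equilibrium: 25.05 − 6Q = 14.2 + 4.96Q → Q* = 0.99, P* = 19.1102.
At the floor P = 21.25, quantity demanded = (25.05 − 21.25)/6 = 0.6333.
Sellers' marginal cost at Q' = 0.6333: 14.2 + 4.96·0.6333 = 17.3412.
ΔQ = 0.99 − 0.6333 = 0.3567; wedge = 21.25 − 17.3412 = 3.9088.
The triangle = ½ × 0.3567 × 3.9088 = $0.70 thousand.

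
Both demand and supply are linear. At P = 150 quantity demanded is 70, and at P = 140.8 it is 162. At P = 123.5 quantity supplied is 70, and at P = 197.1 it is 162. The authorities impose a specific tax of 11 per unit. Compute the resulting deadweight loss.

Demand slope = (140.8 − 150)/(162 − 70) = −0.1, so P = 157 − 0.1Q.
Supply slope = (197.1 − 123.5)/(162 − 70) = 0.8, so P = 67.5 + 0.8Q.
Competitive equilibrium: 157 − 0.1Q = 67.5 + 0.8Q → Q* = 99.4444, P* = 147.0556.
With the tax, the buyer price exceeds the seller price by 11: (157 − 0.1Q) − (67.5 + 0.8Q) = 11 → Q' = 87.2222.
ΔQ = 99.4444 − 87.2222 = 12.2222; the wedge equals the tax, 11.
Deadweight loss = ½ × 12.2222 × 11 = 67.22.

67.22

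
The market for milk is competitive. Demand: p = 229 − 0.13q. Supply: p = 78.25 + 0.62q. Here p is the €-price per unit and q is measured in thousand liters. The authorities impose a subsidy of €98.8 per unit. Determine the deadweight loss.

Competitive equilibrium: 229 − 0.13q = 78.25 + 0.62q → q* = 201, p* = 202.87.
The subsidy lowers effective supply by 98.8: p = 0.62q − 20.55.
New quantity: 229 − 0.13q = 0.62q − 20.55 → q' = 332.7333.
Overproduction Δq = 332.7333 − 201 = 131.7333; wedge = subsidy = 98.8.
Deadweight loss = ½ × 131.7333 × 98.8 = €6507.63 thousand.

€6507.63 thousand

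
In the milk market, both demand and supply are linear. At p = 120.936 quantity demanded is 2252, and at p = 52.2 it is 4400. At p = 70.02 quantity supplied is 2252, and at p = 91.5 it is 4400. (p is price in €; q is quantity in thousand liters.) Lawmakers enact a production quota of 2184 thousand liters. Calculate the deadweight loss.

Demand slope = (52.2 − 120.936)/(4400 − 2252) = −0.032, so p = 193 − 0.032q.
Supply slope = (91.5 − 70.02)/(4400 − 2252) = 0.01, so p = 47.5 + 0.01q.
Competitive equilibrium: 193 − 0.032q = 47.5 + 0.01q → q* = 3464.2857, p* = 82.1429.
At q = 2184: demand price = 193 − 0.032·2184 = 123.112; supply price = 47.5 + 0.01·2184 = 69.34.
Δq = 3464.2857 − 2184 = 1280.2857; wedge = 123.112 − 69.34 = 53.772.
The triangle = ½ × 1280.2857 × 53.772 = €34421.76 thousand.

€34421.76 thousand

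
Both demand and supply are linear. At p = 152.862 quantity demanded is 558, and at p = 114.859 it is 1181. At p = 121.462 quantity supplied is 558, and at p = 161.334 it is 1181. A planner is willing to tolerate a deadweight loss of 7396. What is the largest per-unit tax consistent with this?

43

Demand slope = (114.859 − 152.862)/(1181 − 558) = −0.061, so p = 186.9 − 0.061q.
Supply slope = (161.334 − 121.462)/(1181 − 558) = 0.064, so p = 85.75 + 0.064q.
Competitive equilibrium: 186.9 − 0.061q = 85.75 + 0.064q → q* = 809.2, p* = 137.5388.
A tax t gives Δq = t/0.125 and wedge t, so DWL = t²/0.25.
t²/0.25 = 7396 → t² = 1849 → t = 43.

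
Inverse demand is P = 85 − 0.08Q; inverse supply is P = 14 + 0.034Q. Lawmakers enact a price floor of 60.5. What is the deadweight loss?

5711.88

Competitive equilibrium: 85 − 0.08Q = 14 + 0.034Q → Q* = 622.807, P* = 35.1754.
At the floor P = 60.5, quantity demanded = (85 − 60.5)/0.08 = 306.25.
Sellers' marginal cost at Q' = 306.25: 14 + 0.034·306.25 = 24.4125.
ΔQ = 622.807 − 306.25 = 316.557; wedge = 60.5 − 24.4125 = 36.0875.
The triangle = ½ × 316.557 × 36.0875 = 5711.88.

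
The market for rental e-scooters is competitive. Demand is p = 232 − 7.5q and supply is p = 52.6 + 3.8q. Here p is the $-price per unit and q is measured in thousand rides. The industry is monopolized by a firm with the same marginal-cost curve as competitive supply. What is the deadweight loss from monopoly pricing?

$226.64 thousand

Competitive equilibrium: 232 − 7.5q = 52.6 + 3.8q → q* = 15.8761, p* = 112.9292.
Marginal revenue: MR = 232 − 15q. Set MR = MC: 232 − 15q = 52.6 + 3.8q → q_m = 9.5426.
Price p_m = 232 − 7.5·9.5426 = 160.4305; MC(q_m) = 52.6 + 3.8·9.5426 = 88.8619.
Competitive q* = 15.8761, so Δq = 6.3335; wedge = 160.4305 − 88.8619 = 71.5686.
Welfare loss = ½ × 6.3335 × 71.5686 = $226.64 thousand.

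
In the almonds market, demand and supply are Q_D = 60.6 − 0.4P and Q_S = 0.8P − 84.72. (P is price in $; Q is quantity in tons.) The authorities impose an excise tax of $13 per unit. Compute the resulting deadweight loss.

In inverse form: demand P = 151.5 − 2.5Q, supply P = 105.9 + 1.25Q.
Competitive equilibrium: 151.5 − 2.5Q = 105.9 + 1.25Q → Q* = 12.16, P* = 121.1.
With the tax, the buyer price exceeds the seller price by 13: (151.5 − 2.5Q) − (105.9 + 1.25Q) = 13 → Q' = 8.6933.
ΔQ = 12.16 − 8.6933 = 3.4667; the wedge equals the tax, 13.
Deadweight loss = ½ × 3.4667 × 13 = $22.53.

$22.53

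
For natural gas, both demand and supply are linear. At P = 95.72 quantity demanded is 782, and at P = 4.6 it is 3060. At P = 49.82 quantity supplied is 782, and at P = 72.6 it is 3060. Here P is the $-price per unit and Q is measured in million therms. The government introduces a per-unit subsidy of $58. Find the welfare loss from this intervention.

Demand slope = (4.6 − 95.72)/(3060 − 782) = −0.04, so P = 127 − 0.04Q.
Supply slope = (72.6 − 49.82)/(3060 − 782) = 0.01, so P = 42 + 0.01Q.
Competitive equilibrium: 127 − 0.04Q = 42 + 0.01Q → Q* = 1700, P* = 59.
The subsidy lowers effective supply by 58: P = 0.01Q − 16.
New quantity: 127 − 0.04Q = 0.01Q − 16 → Q' = 2860.
Overproduction ΔQ = 2860 − 1700 = 1160; wedge = subsidy = 58.
Deadweight loss = ½ × 1160 × 58 = $33640 million.

$33640 million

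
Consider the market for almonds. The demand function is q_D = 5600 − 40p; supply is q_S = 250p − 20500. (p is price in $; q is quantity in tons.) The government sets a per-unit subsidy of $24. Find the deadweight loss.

$9931.03

In inverse form: demand p = 140 − 0.025q, supply p = 82 + 0.004q.
Competitive equilibrium: 140 − 0.025q = 82 + 0.004q → q* = 2000, p* = 90.
The subsidy lowers effective supply by 24: p = 58 + 0.004q.
New quantity: 140 − 0.025q = 58 + 0.004q → q' = 2827.5862.
Overproduction Δq = 2827.5862 − 2000 = 827.5862; wedge = subsidy = 24.
The triangle = ½ × 827.5862 × 24 = $9931.03.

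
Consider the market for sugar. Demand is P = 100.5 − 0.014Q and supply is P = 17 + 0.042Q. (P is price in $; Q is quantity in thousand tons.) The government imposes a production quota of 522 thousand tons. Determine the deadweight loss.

Competitive equilibrium: 100.5 − 0.014Q = 17 + 0.042Q → Q* = 1491.0714, P* = 79.625.
At Q = 522: demand price = 100.5 − 0.014·522 = 93.192; supply price = 17 + 0.042·522 = 38.924.
ΔQ = 1491.0714 − 522 = 969.0714; wedge = 93.192 − 38.924 = 54.268.
Welfare loss = ½ × 969.0714 × 54.268 = $26294.78 thousand.

$26294.78 thousand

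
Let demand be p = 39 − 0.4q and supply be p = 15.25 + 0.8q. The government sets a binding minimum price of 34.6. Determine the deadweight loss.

46.38

Competitive equilibrium: 39 − 0.4q = 15.25 + 0.8q → q* = 19.7917, p* = 31.0833.
At the floor p = 34.6, quantity demanded = (39 − 34.6)/0.4 = 11.
Sellers' marginal cost at q' = 11: 15.25 + 0.8·11 = 24.05.
Δq = 19.7917 − 11 = 8.7917; wedge = 34.6 − 24.05 = 10.55.
Deadweight loss = ½ × 8.7917 × 10.55 = 46.38.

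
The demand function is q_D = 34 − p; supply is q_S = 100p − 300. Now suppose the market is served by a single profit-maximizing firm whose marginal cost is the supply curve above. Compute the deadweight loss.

117.76

In inverse form: demand p = 34 − q, supply p = 3 + 0.01q.
Competitive equilibrium: 34 − q = 3 + 0.01q → q* = 30.6931, p* = 3.3069.
Marginal revenue: MR = 34 − 2q. Set MR = MC: 34 − 2q = 3 + 0.01q → q_m = 15.4229.
Price p_m = 34 − 1·15.4229 = 18.5771; MC(q_m) = 3 + 0.01·15.4229 = 3.1542.
Competitive q* = 30.6931, so Δq = 15.2702; wedge = 18.5771 − 3.1542 = 15.4229.
Welfare loss = ½ × 15.2702 × 15.4229 = 117.76.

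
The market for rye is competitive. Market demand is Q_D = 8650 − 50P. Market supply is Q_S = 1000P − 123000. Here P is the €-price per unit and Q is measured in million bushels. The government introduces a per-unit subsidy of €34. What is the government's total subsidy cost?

€136000 million

In inverse form: demand P = 173 − 0.02Q, supply P = 123 + 0.001Q.
Competitive equilibrium: 173 − 0.02Q = 123 + 0.001Q → Q* = 2380.9524, P* = 125.381.
The subsidy lowers effective supply by 34: P = 89 + 0.001Q.
New quantity: 173 − 0.02Q = 89 + 0.001Q → Q' = 4000.
Total subsidy cost = 34 × 4000 = €136000 million.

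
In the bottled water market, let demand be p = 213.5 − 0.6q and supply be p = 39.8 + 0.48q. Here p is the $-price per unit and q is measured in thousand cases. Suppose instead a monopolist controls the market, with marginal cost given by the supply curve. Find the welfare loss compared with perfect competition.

$1781.68 thousand

Competitive equilibrium: 213.5 − 0.6q = 39.8 + 0.48q → q* = 160.8333, p* = 117.
Marginal revenue: MR = 213.5 − 1.2q. Set MR = MC: 213.5 − 1.2q = 39.8 + 0.48q → q_m = 103.3929.
Price p_m = 213.5 − 0.6·103.3929 = 151.4643; MC(q_m) = 39.8 + 0.48·103.3929 = 89.4286.
Competitive q* = 160.8333, so Δq = 57.4404; wedge = 151.4643 − 89.4286 = 62.0357.
Deadweight loss = ½ × 57.4404 × 62.0357 = $1781.68 thousand.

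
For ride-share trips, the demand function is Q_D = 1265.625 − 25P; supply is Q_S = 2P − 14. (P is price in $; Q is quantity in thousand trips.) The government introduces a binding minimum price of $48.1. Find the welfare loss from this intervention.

In inverse form: demand P = 50.625 − 0.04Q, supply P = 7 + 0.5Q.
Competitive equilibrium: 50.625 − 0.04Q = 7 + 0.5Q → Q* = 80.787, P* = 47.3935.
At the floor P = 48.1, quantity demanded = (50.625 − 48.1)/0.04 = 63.125.
Sellers' marginal cost at Q' = 63.125: 7 + 0.5·63.125 = 38.5625.
ΔQ = 80.787 − 63.125 = 17.662; wedge = 48.1 − 38.5625 = 9.5375.
DWL = ½ × 17.662 × 9.5375 = $84.23 thousand.

$84.23 thousand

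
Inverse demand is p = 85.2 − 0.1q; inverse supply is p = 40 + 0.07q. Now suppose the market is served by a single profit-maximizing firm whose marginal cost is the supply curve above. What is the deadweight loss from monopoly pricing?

824.27

Competitive equilibrium: 85.2 − 0.1q = 40 + 0.07q → q* = 265.88235, p* = 58.61176.
Marginal revenue: MR = 85.2 − 0.2q. Set MR = MC: 85.2 − 0.2q = 40 + 0.07q → q_m = 167.40741.
Price p_m = 85.2 − 0.1·167.40741 = 68.45926; MC(q_m) = 40 + 0.07·167.40741 = 51.71852.
Competitive q* = 265.88235, so Δq = 98.47494; wedge = 68.45926 − 51.71852 = 16.74074.
Welfare loss = ½ × 98.47494 × 16.74074 = 824.27.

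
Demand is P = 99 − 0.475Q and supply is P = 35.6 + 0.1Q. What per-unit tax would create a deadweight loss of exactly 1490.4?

Competitive equilibrium: 99 − 0.475Q = 35.6 + 0.1Q → Q* = 110.2609, P* = 46.6261.
A tax t gives ΔQ = t/0.575 and wedge t, so DWL = t²/1.15.
t²/1.15 = 1490.4 → t² = 1713.96 → t = 41.4.

41.4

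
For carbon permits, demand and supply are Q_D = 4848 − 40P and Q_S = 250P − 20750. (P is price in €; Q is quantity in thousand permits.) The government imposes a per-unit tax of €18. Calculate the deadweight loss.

€5586.21 thousand

In inverse form: demand P = 121.2 − 0.025Q, supply P = 83 + 0.004Q.
Competitive equilibrium: 121.2 − 0.025Q = 83 + 0.004Q → Q* = 1317.2414, P* = 88.269.
With the tax, the buyer price exceeds the seller price by 18: (121.2 − 0.025Q) − (83 + 0.004Q) = 18 → Q' = 696.5517.
ΔQ = 1317.2414 − 696.5517 = 620.6897; the wedge equals the tax, 18.
The triangle = ½ × 620.6897 × 18 = €5586.21 thousand.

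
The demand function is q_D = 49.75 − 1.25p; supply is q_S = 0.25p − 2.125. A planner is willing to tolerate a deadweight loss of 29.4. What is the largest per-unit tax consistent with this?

In inverse form: demand p = 39.8 − 0.8q, supply p = 8.5 + 4q.
Competitive equilibrium: 39.8 − 0.8q = 8.5 + 4q → q* = 6.5208, p* = 34.5833.
A tax t gives Δq = t/4.8 and wedge t, so DWL = t²/9.6.
t²/9.6 = 29.4 → t² = 282.24 → t = 16.8.

16.8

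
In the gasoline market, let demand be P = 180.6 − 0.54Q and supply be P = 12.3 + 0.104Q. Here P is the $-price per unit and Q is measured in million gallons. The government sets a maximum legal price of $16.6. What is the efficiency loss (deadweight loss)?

$15583.28 million

Competitive equilibrium: 180.6 − 0.54Q = 12.3 + 0.104Q → Q* = 261.3354, P* = 39.4789.
At the ceiling P = 16.6, quantity supplied = (16.6 − 12.3)/0.104 = 41.3462.
Willingness to pay at Q' = 41.3462: 180.6 − 0.54·41.3462 = 158.2731.
ΔQ = 261.3354 − 41.3462 = 219.9892; wedge = 158.2731 − 16.6 = 141.6731.
The triangle = ½ × 219.9892 × 141.6731 = $15583.28 million.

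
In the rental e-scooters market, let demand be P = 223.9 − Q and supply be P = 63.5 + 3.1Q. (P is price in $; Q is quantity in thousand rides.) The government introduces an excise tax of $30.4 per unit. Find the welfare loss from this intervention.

$112.70 thousand

Competitive equilibrium: 223.9 − Q = 63.5 + 3.1Q → Q* = 39.122, P* = 184.778.
With the tax, the buyer price exceeds the seller price by 30.4: (223.9 − Q) − (63.5 + 3.1Q) = 30.4 → Q' = 31.7073.
ΔQ = 39.122 − 31.7073 = 7.4147; the wedge equals the tax, 30.4.
DWL = ½ × 7.4147 × 30.4 = $112.70 thousand.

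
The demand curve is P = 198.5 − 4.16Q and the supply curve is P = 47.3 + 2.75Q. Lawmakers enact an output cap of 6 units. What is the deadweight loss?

871.41

Competitive equilibrium: 198.5 − 4.16Q = 47.3 + 2.75Q → Q* = 21.8813, P* = 107.4737.
At Q = 6: demand price = 198.5 − 4.16·6 = 173.54; supply price = 47.3 + 2.75·6 = 63.8.
ΔQ = 21.8813 − 6 = 15.8813; wedge = 173.54 − 63.8 = 109.74.
DWL = ½ × 15.8813 × 109.74 = 871.41.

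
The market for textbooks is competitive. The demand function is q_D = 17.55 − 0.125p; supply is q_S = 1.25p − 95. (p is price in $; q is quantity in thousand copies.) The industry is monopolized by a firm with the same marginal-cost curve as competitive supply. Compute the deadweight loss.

$53.43 thousand

In inverse form: demand p = 140.4 − 8q, supply p = 76 + 0.8q.
Competitive equilibrium: 140.4 − 8q = 76 + 0.8q → q* = 7.31818, p* = 81.85455.
Marginal revenue: MR = 140.4 − 16q. Set MR = MC: 140.4 − 16q = 76 + 0.8q → q_m = 3.83333.
Price p_m = 140.4 − 8·3.83333 = 109.73336; MC(q_m) = 76 + 0.8·3.83333 = 79.06666.
Competitive q* = 7.31818, so Δq = 3.48485; wedge = 109.73336 − 79.06666 = 30.6667.
Welfare loss = ½ × 3.48485 × 30.6667 = $53.43 thousand.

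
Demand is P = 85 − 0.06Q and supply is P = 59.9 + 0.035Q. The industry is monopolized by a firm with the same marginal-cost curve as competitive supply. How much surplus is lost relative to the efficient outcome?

496.86

Competitive equilibrium: 85 − 0.06Q = 59.9 + 0.035Q → Q* = 264.2105, P* = 69.1474.
Marginal revenue: MR = 85 − 0.12Q. Set MR = MC: 85 − 0.12Q = 59.9 + 0.035Q → Q_m = 161.9355.
Price P_m = 85 − 0.06·161.9355 = 75.2839; MC(Q_m) = 59.9 + 0.035·161.9355 = 65.5677.
Competitive Q* = 264.2105, so ΔQ = 102.275; wedge = 75.2839 − 65.5677 = 9.7162.
DWL = ½ × 102.275 × 9.7162 = 496.86.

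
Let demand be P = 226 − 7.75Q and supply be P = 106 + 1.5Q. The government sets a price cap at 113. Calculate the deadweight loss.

Competitive equilibrium: 226 − 7.75Q = 106 + 1.5Q → Q* = 12.973, P* = 125.4595.
At the ceiling P = 113, quantity supplied = (113 − 106)/1.5 = 4.6667.
Willingness to pay at Q' = 4.6667: 226 − 7.75·4.6667 = 189.8331.
ΔQ = 12.973 − 4.6667 = 8.3063; wedge = 189.8331 − 113 = 76.8331.
DWL = ½ × 8.3063 × 76.8331 = 319.10.

319.10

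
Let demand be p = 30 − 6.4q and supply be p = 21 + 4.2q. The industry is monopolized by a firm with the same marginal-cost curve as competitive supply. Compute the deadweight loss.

Competitive equilibrium: 30 − 6.4q = 21 + 4.2q → q* = 0.8491, p* = 24.566.
Marginal revenue: MR = 30 − 12.8q. Set MR = MC: 30 − 12.8q = 21 + 4.2q → q_m = 0.5294.
Price p_m = 30 − 6.4·0.5294 = 26.6118; MC(q_m) = 21 + 4.2·0.5294 = 23.2235.
Competitive q* = 0.8491, so Δq = 0.3197; wedge = 26.6118 − 23.2235 = 3.3883.
Welfare loss = ½ × 0.3197 × 3.3883 = 0.54.

0.54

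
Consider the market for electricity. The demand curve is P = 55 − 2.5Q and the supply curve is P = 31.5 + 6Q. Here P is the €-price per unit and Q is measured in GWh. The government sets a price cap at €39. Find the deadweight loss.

Competitive equilibrium: 55 − 2.5Q = 31.5 + 6Q → Q* = 2.7647, P* = 48.0882.
At the ceiling P = 39, quantity supplied = (39 − 31.5)/6 = 1.25.
Willingness to pay at Q' = 1.25: 55 − 2.5·1.25 = 51.875.
ΔQ = 2.7647 − 1.25 = 1.5147; wedge = 51.875 − 39 = 12.875.
The triangle = ½ × 1.5147 × 12.875 = €9.75.

€9.75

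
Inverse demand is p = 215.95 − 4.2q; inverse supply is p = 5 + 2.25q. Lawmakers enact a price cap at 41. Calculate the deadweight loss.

900

Competitive equilibrium: 215.95 − 4.2q = 5 + 2.25q → q* = 32.7054, p* = 78.5872.
At the ceiling p = 41, quantity supplied = (41 − 5)/2.25 = 16.
Willingness to pay at q' = 16: 215.95 − 4.2·16 = 148.75.
Δq = 32.7054 − 16 = 16.7054; wedge = 148.75 − 41 = 107.75.
Deadweight loss = ½ × 16.7054 × 107.75 = 900.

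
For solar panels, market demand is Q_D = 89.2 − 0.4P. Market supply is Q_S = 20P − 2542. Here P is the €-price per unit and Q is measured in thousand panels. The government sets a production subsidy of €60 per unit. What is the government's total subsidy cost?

€3668.24 thousand

In inverse form: demand P = 223 − 2.5Q, supply P = 127.1 + 0.05Q.
Competitive equilibrium: 223 − 2.5Q = 127.1 + 0.05Q → Q* = 37.6078, P* = 128.9804.
The subsidy lowers effective supply by 60: P = 67.1 + 0.05Q.
New quantity: 223 − 2.5Q = 67.1 + 0.05Q → Q' = 61.1373.
Total subsidy cost = 60 × 61.1373 = €3668.24 thousand.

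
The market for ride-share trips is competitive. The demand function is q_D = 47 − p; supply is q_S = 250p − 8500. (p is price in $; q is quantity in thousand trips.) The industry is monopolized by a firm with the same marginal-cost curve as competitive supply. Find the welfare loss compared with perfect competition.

In inverse form: demand p = 47 − q, supply p = 34 + 0.004q.
Competitive equilibrium: 47 − q = 34 + 0.004q → q* = 12.9482, p* = 34.0518.
Marginal revenue: MR = 47 − 2q. Set MR = MC: 47 − 2q = 34 + 0.004q → q_m = 6.487.
Price p_m = 47 − 1·6.487 = 40.513; MC(q_m) = 34 + 0.004·6.487 = 34.0259.
Competitive q* = 12.9482, so Δq = 6.4612; wedge = 40.513 − 34.0259 = 6.4871.
Welfare loss = ½ × 6.4612 × 6.4871 = $20.96 thousand.

$20.96 thousand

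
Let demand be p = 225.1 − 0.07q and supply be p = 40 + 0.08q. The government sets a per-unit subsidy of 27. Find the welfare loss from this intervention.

Competitive equilibrium: 225.1 − 0.07q = 40 + 0.08q → q* = 1234, p* = 138.72.
The subsidy lowers effective supply by 27: p = 13 + 0.08q.
New quantity: 225.1 − 0.07q = 13 + 0.08q → q' = 1414.
Overproduction Δq = 1414 − 1234 = 180; wedge = subsidy = 27.
DWL = ½ × 180 × 27 = 2430.

2430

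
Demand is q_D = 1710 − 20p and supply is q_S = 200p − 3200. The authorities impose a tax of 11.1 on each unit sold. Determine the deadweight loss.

In inverse form: demand p = 85.5 − 0.05q, supply p = 16 + 0.005q.
Competitive equilibrium: 85.5 − 0.05q = 16 + 0.005q → q* = 1263.6364, p* = 22.3182.
With the tax, the buyer price exceeds the seller price by 11.1: (85.5 − 0.05q) − (16 + 0.005q) = 11.1 → q' = 1061.8182.
Δq = 1263.6364 − 1061.8182 = 201.8182; the wedge equals the tax, 11.1.
The triangle = ½ × 201.8182 × 11.1 = 1120.09.

1120.09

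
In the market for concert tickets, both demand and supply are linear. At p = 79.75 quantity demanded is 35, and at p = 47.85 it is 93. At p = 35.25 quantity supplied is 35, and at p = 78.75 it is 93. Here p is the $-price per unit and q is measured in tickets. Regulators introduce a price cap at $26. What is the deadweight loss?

$1409.34

Demand slope = (47.85 − 79.75)/(93 − 35) = −0.55, so p = 99 − 0.55q.
Supply slope = (78.75 − 35.25)/(93 − 35) = 0.75, so p = 9 + 0.75q.
Competitive equilibrium: 99 − 0.55q = 9 + 0.75q → q* = 69.2308, p* = 60.9231.
At the ceiling p = 26, quantity supplied = (26 − 9)/0.75 = 22.6667.
Willingness to pay at q' = 22.6667: 99 − 0.55·22.6667 = 86.5333.
Δq = 69.2308 − 22.6667 = 46.5641; wedge = 86.5333 − 26 = 60.5333.
DWL = ½ × 46.5641 × 60.5333 = $1409.34.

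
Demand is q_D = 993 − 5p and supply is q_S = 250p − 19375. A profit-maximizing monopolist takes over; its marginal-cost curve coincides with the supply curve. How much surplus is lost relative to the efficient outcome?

8808.98

In inverse form: demand p = 198.6 − 0.2q, supply p = 77.5 + 0.004q.
Competitive equilibrium: 198.6 − 0.2q = 77.5 + 0.004q → q* = 593.6275, p* = 79.8745.
Marginal revenue: MR = 198.6 − 0.4q. Set MR = MC: 198.6 − 0.4q = 77.5 + 0.004q → q_m = 299.7525.
Price p_m = 198.6 − 0.2·299.7525 = 138.6495; MC(q_m) = 77.5 + 0.004·299.7525 = 78.699.
Competitive q* = 593.6275, so Δq = 293.875; wedge = 138.6495 − 78.699 = 59.9505.
Welfare loss = ½ × 293.875 × 59.9505 = 8808.98.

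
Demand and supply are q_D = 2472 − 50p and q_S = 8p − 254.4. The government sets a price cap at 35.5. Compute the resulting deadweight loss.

614.38

In inverse form: demand p = 49.44 − 0.02q, supply p = 31.8 + 0.125q.
Competitive equilibrium: 49.44 − 0.02q = 31.8 + 0.125q → q* = 121.6552, p* = 47.0069.
At the ceiling p = 35.5, quantity supplied = (35.5 − 31.8)/0.125 = 29.6.
Willingness to pay at q' = 29.6: 49.44 − 0.02·29.6 = 48.848.
Δq = 121.6552 − 29.6 = 92.0552; wedge = 48.848 − 35.5 = 13.348.
Deadweight loss = ½ × 92.0552 × 13.348 = 614.38.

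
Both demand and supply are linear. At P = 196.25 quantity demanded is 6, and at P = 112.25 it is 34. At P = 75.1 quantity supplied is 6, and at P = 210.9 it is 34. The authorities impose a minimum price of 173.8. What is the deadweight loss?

248.06

Demand slope = (112.25 − 196.25)/(34 − 6) = −3, so P = 214.25 − 3Q.
Supply slope = (210.9 − 75.1)/(34 − 6) = 4.85, so P = 46 + 4.85Q.
Competitive equilibrium: 214.25 − 3Q = 46 + 4.85Q → Q* = 21.4331, P* = 149.9506.
At the floor P = 173.8, quantity demanded = (214.25 − 173.8)/3 = 13.4833.
Sellers' marginal cost at Q' = 13.4833: 46 + 4.85·13.4833 = 111.394.
ΔQ = 21.4331 − 13.4833 = 7.9498; wedge = 173.8 − 111.394 = 62.406.
The triangle = ½ × 7.9498 × 62.406 = 248.06.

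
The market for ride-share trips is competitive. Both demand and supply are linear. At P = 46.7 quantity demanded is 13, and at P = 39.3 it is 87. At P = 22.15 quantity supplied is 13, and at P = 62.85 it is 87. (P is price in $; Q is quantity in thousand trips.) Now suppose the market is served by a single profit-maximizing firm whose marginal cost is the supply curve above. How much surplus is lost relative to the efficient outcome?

Demand slope = (39.3 − 46.7)/(87 − 13) = −0.1, so P = 48 − 0.1Q.
Supply slope = (62.85 − 22.15)/(87 − 13) = 0.55, so P = 15 + 0.55Q.
Competitive equilibrium: 48 − 0.1Q = 15 + 0.55Q → Q* = 50.7692, P* = 42.9231.
Marginal revenue: MR = 48 − 0.2Q. Set MR = MC: 48 − 0.2Q = 15 + 0.55Q → Q_m = 44.
Price P_m = 48 − 0.1·44 = 43.6; MC(Q_m) = 15 + 0.55·44 = 39.2.
Competitive Q* = 50.7692, so ΔQ = 6.7692; wedge = 43.6 − 39.2 = 4.4.
Welfare loss = ½ × 6.7692 × 4.4 = $14.89 thousand.

$14.89 thousand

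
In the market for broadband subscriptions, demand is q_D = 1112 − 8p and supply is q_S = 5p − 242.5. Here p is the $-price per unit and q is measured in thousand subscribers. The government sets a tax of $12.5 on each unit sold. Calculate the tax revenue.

$3000 thousand

In inverse form: demand p = 139 − 0.125q, supply p = 48.5 + 0.2q.
Competitive equilibrium: 139 − 0.125q = 48.5 + 0.2q → q* = 278.4615, p* = 104.1923.
With the tax, the buyer price exceeds the seller price by 12.5: (139 − 0.125q) − (48.5 + 0.2q) = 12.5 → q' = 240.
Tax revenue = 12.5 × 240 = $3000 thousand.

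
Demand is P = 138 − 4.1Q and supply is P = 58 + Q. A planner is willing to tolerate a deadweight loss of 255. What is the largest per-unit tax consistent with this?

Competitive equilibrium: 138 − 4.1Q = 58 + Q → Q* = 15.6863, P* = 73.6863.
A tax t gives ΔQ = t/5.1 and wedge t, so DWL = t²/10.2.
t²/10.2 = 255 → t² = 2601 → t = 51.

51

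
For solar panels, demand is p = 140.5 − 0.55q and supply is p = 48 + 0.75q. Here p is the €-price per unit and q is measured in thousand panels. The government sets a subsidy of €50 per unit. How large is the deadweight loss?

Competitive equilibrium: 140.5 − 0.55q = 48 + 0.75q → q* = 71.1538, p* = 101.3654.
The subsidy lowers effective supply by 50: p = 0.75q − 2.
New quantity: 140.5 − 0.55q = 0.75q − 2 → q' = 109.6154.
Overproduction Δq = 109.6154 − 71.1538 = 38.4616; wedge = subsidy = 50.
Welfare loss = ½ × 38.4616 × 50 = €961.54 thousand.

€961.54 thousand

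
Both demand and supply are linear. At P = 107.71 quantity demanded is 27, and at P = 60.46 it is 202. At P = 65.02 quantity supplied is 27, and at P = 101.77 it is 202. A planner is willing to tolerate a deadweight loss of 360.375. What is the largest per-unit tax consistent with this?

18.6

Demand slope = (60.46 − 107.71)/(202 − 27) = −0.27, so P = 115 − 0.27Q.
Supply slope = (101.77 − 65.02)/(202 − 27) = 0.21, so P = 59.35 + 0.21Q.
Competitive equilibrium: 115 − 0.27Q = 59.35 + 0.21Q → Q* = 115.9375, P* = 83.6969.
A tax t gives ΔQ = t/0.48 and wedge t, so DWL = t²/0.96.
t²/0.96 = 360.375 → t² = 345.96 → t = 18.6.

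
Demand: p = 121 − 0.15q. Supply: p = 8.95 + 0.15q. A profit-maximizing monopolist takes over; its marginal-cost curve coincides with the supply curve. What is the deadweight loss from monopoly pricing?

Competitive equilibrium: 121 − 0.15q = 8.95 + 0.15q → q* = 373.5, p* = 64.975.
Marginal revenue: MR = 121 − 0.3q. Set MR = MC: 121 − 0.3q = 8.95 + 0.15q → q_m = 249.
Price p_m = 121 − 0.15·249 = 83.65; MC(q_m) = 8.95 + 0.15·249 = 46.3.
Competitive q* = 373.5, so Δq = 124.5; wedge = 83.65 − 46.3 = 37.35.
Deadweight loss = ½ × 124.5 × 37.35 = 2325.04.

2325.04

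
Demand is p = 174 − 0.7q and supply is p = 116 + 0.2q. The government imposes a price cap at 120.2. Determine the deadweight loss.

Competitive equilibrium: 174 − 0.7q = 116 + 0.2q → q* = 64.4444, p* = 128.8889.
At the ceiling p = 120.2, quantity supplied = (120.2 − 116)/0.2 = 21.
Willingness to pay at q' = 21: 174 − 0.7·21 = 159.3.
Δq = 64.4444 − 21 = 43.4444; wedge = 159.3 − 120.2 = 39.1.
The triangle = ½ × 43.4444 × 39.1 = 849.34.

849.34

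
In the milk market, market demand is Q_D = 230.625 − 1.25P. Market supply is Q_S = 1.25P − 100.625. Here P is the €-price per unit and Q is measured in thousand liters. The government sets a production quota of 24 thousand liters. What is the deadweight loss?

In inverse form: demand P = 184.5 − 0.8Q, supply P = 80.5 + 0.8Q.
Competitive equilibrium: 184.5 − 0.8Q = 80.5 + 0.8Q → Q* = 65, P* = 132.5.
At Q = 24: demand price = 184.5 − 0.8·24 = 165.3; supply price = 80.5 + 0.8·24 = 99.7.
ΔQ = 65 − 24 = 41; wedge = 165.3 − 99.7 = 65.6.
DWL = ½ × 41 × 65.6 = €1344.80 thousand.

€1344.80 thousand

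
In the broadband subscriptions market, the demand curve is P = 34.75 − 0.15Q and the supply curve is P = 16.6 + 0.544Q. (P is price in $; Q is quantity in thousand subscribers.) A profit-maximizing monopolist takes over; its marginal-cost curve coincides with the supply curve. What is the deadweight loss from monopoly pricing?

Competitive equilibrium: 34.75 − 0.15Q = 16.6 + 0.544Q → Q* = 26.1527, P* = 30.8271.
Marginal revenue: MR = 34.75 − 0.3Q. Set MR = MC: 34.75 − 0.3Q = 16.6 + 0.544Q → Q_m = 21.5047.
Price P_m = 34.75 − 0.15·21.5047 = 31.5243; MC(Q_m) = 16.6 + 0.544·21.5047 = 28.2986.
Competitive Q* = 26.1527, so ΔQ = 4.648; wedge = 31.5243 − 28.2986 = 3.2257.
DWL = ½ × 4.648 × 3.2257 = $7.50 thousand.

$7.50 thousand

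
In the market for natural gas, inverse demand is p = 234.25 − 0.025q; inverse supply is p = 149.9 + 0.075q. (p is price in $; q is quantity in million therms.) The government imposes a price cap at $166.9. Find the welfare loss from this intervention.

Competitive equilibrium: 234.25 − 0.025q = 149.9 + 0.075q → q* = 843.5, p* = 213.1625.
At the ceiling p = 166.9, quantity supplied = (166.9 − 149.9)/0.075 = 226.66667.
Willingness to pay at q' = 226.66667: 234.25 − 0.025·226.66667 = 228.58333.
Δq = 843.5 − 226.66667 = 616.83333; wedge = 228.58333 − 166.9 = 61.68333.
Deadweight loss = ½ × 616.83333 × 61.68333 = $19024.17 million.

$19024.17 million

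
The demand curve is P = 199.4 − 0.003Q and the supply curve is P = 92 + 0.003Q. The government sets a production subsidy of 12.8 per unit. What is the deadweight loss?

Competitive equilibrium: 199.4 − 0.003Q = 92 + 0.003Q → Q* = 17900, P* = 145.7.
The subsidy lowers effective supply by 12.8: P = 79.2 + 0.003Q.
New quantity: 199.4 − 0.003Q = 79.2 + 0.003Q → Q' = 20033.3333.
Overproduction ΔQ = 20033.3333 − 17900 = 2133.3333; wedge = subsidy = 12.8.
The triangle = ½ × 2133.3333 × 12.8 = 13653.33.

13653.33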